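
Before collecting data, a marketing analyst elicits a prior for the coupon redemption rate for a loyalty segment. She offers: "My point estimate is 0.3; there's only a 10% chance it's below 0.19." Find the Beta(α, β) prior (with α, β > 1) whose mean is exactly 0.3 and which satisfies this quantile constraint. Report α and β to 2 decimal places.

α ≈ 7.87, β ≈ 18.36

With mean 0.3 fixed, write α = 0.3s, β = 0.7s where s = α+β.
Need P(θ < 0.19) = 0.1 under Beta(0.3s, 0.7s). Normal approximation: (q−m)/√(m(1−m)/s) ≈ z_{0.1} = -1.28, so s ≈ 0.3·0.7·(-1.28)²/(0.19−0.3)² = 28.5.
At s = 28.5: P(θ<0.19) ≈ 0.090. Adjusting to match 0.1 gives s ≈ 26.23.
So α = 0.3·26.23 ≈ 7.87, β = 0.7·26.23 ≈ 18.36.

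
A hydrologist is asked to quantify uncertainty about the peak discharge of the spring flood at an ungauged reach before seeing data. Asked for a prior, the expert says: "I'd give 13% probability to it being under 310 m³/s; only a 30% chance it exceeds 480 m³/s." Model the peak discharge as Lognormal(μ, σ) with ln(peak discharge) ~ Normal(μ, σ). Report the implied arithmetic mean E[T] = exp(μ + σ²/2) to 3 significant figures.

If T ~ Lognormal(μ,σ) then ln T ~ Normal(μ,σ), so the p-quantile of ln T is μ + z_p·σ.
ln(310) = 5.737 and ln(480) = 6.174; z_{0.13} = -1.126, z_{0.7} = 0.5244.
σ = (6.174 − 5.737)/(0.5244 − (-1.126)) = 0.265.
μ = 5.737 − (-1.126)·0.265 = 6.035.
E[T] = exp(μ + σ²/2) = exp(6.035 + 0.0351) = 433 m³/s.

E[T] ≈ 433 m³/s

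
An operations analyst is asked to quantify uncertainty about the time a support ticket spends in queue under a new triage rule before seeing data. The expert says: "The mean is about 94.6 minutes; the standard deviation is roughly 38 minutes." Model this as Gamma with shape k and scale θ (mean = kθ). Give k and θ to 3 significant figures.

k ≈ 6.2, θ ≈ 15.3

For Gamma(k, scale θ): mean = kθ, variance = kθ², so CV = 1/√k.
CV = SD/mean = 38/94.6 = 0.4017, hence k = 1/CV² = 6.2.
Then θ = mean/k = 94.6/6.2 = 15.3.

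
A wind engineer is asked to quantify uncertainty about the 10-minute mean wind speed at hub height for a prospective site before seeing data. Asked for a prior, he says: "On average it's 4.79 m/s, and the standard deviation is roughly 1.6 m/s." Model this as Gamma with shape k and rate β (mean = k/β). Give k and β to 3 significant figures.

k ≈ 8.96, β ≈ 1.87

For Gamma(k, rate β): mean = k/β, variance = k/β², so CV = 1/√k.
CV = SD/mean = 1.6/4.79 = 0.334, hence k = 1/CV² = 8.96.
Then β = k/mean = 8.96/4.79 = 1.87.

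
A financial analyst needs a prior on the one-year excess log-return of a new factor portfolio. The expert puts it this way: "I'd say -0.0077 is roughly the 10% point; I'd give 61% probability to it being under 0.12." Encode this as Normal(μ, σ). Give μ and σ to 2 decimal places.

The p-quantile of Normal(μ,σ) is μ + z_p·σ, with z_{0.1} = -1.282 and z_{0.61} = 0.2793.
Eliminate σ: μ = (z₂·x₁ − z₁·x₂)/(z₂ − z₁) = (0.2793·-0.0077 − (-1.282)·0.12)/1.561 = 0.10.
Then σ = (x₂ − x₁)/(z₂ − z₁) = (0.12 − -0.0077)/1.561 = 0.08.

μ = 0.10, σ = 0.08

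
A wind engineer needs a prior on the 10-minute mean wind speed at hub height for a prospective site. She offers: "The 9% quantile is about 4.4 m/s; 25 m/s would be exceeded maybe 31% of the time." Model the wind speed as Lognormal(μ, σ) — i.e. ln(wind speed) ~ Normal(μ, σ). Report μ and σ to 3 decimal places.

μ ≈ 2.750, σ ≈ 0.946

If T ~ Lognormal(μ,σ) then ln T ~ Normal(μ,σ), so the p-quantile of ln T is μ + z_p·σ.
ln(4.4) = 1.482 and ln(25) = 3.219; z_{0.09} = -1.341, z_{0.69} = 0.4959.
σ = (3.219 − 1.482)/(0.4959 − (-1.341)) = 0.946.
μ = 1.482 − (-1.341)·0.946 = 2.750.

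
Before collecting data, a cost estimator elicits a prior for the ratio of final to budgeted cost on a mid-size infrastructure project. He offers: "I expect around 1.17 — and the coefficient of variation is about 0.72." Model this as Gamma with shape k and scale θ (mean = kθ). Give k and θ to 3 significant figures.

k ≈ 1.93, θ ≈ 0.607

For Gamma(k, scale θ): mean = kθ, variance = kθ², so CV = 1/√k.
CV = 0.72, hence k = 1/CV² = 1.93.
Then θ = mean/k = 1.17/1.93 = 0.607.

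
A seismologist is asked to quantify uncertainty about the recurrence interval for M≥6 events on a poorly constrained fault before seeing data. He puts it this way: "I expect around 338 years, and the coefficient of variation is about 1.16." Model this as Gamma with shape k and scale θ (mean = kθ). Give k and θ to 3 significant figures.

For Gamma(k, scale θ): mean = kθ, variance = kθ², so CV = 1/√k.
CV = 1.16, hence k = 1/CV² = 0.743.
Then θ = mean/k = 338/0.743 = 455.

k ≈ 0.743, θ ≈ 455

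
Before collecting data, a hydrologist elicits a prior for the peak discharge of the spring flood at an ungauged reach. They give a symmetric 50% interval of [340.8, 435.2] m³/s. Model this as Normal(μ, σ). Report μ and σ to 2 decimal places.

μ = 388.00, σ = 69.98

A symmetric 50% interval runs μ ± z·σ with z = 0.6745.
Half-width = 47.2, so σ = 47.2/0.6745 = 69.98.
μ is the interval midpoint, 388.00.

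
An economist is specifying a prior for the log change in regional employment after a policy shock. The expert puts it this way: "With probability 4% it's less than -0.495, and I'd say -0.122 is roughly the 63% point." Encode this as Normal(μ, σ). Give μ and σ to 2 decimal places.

μ = -0.18, σ = 0.18

The p-quantile of Normal(μ,σ) is μ + z_p·σ, with z_{0.04} = -1.751 and z_{0.63} = 0.3319.
Eliminate σ: μ = (z₂·x₁ − z₁·x₂)/(z₂ − z₁) = (0.3319·-0.495 − (-1.751)·-0.122)/2.083 = -0.18.
Then σ = (x₂ − x₁)/(z₂ − z₁) = (-0.122 − -0.495)/2.083 = 0.18.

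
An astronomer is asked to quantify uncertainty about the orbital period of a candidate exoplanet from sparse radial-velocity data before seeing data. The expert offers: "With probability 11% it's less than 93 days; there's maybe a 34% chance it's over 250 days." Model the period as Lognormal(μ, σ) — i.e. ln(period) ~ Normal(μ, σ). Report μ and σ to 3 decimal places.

If T ~ Lognormal(μ,σ) then ln T ~ Normal(μ,σ), so the p-quantile of ln T is μ + z_p·σ.
ln(93) = 4.533 and ln(250) = 5.521; z_{0.11} = -1.227, z_{0.66} = 0.4125.
σ = (5.521 − 4.533)/(0.4125 − (-1.227)) = 0.603.
μ = 4.533 − (-1.227)·0.603 = 5.273.

μ ≈ 5.273, σ ≈ 0.603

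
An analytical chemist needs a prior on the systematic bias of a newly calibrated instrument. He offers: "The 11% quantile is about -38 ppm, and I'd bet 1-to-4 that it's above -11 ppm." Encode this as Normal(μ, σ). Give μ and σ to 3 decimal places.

The p-quantile of Normal(μ,σ) is μ + z_p·σ, with z_{0.11} = -1.227 and z_{0.8} = 0.8416.
Eliminate σ: μ = (z₂·x₁ − z₁·x₂)/(z₂ − z₁) = (0.8416·-38 − (-1.227)·-11)/2.068 = -21.987.
Then σ = (x₂ − x₁)/(z₂ − z₁) = (-11 − -38)/2.068 = 13.055.

μ = -21.987, σ = 13.055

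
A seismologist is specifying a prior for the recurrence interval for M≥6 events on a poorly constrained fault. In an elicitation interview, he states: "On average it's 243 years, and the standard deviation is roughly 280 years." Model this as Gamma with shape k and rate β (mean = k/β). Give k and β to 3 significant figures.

k ≈ 0.753, β ≈ 0.0031

For Gamma(k, rate β): mean = k/β, variance = k/β², so CV = 1/√k.
CV = SD/mean = 280/243 = 1.152, hence k = 1/CV² = 0.753.
Then β = k/mean = 0.753/243 = 0.0031.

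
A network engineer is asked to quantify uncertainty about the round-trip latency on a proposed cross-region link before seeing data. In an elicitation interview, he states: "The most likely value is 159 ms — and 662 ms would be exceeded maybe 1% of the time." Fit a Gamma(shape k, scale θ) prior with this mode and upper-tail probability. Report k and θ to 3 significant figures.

Gamma(k,θ) with k>1 has mode (k−1)θ, so θ = 159/(k−1).
Need P(X < 662) = 0.99 with θ tied to k this way. Start at k = 2, θ = 159: P(X<662) ≈ 0.920.
Too low — raise k to concentrate. Iterating converges to k ≈ 3.03.
Then θ = 159/(3.03−1) ≈ 78.3.

k ≈ 3.03, θ ≈ 78.3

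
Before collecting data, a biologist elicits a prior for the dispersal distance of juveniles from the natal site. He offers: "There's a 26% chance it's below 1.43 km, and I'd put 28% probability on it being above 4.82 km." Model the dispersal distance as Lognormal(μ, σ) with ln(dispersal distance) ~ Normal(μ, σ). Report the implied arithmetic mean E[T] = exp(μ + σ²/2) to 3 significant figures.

E[T] ≈ 4.42 km

If T ~ Lognormal(μ,σ) then ln T ~ Normal(μ,σ), so the p-quantile of ln T is μ + z_p·σ.
ln(1.43) = 0.3577 and ln(4.82) = 1.573; z_{0.26} = -0.6433, z_{0.72} = 0.5828.
σ = (1.573 − 0.3577)/(0.5828 − (-0.6433)) = 0.991.
μ = 0.3577 − (-0.6433)·0.991 = 0.995.
E[T] = exp(μ + σ²/2) = exp(0.995 + 0.4910) = 4.42 km.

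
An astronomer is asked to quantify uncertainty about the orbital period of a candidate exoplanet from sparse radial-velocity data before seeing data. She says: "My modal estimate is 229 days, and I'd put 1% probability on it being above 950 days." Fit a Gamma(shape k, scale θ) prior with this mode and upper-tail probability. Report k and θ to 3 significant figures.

Gamma(k,θ) with k>1 has mode (k−1)θ, so θ = 229/(k−1).
Need P(X < 950) = 0.99 with θ tied to k this way. Start at k = 2, θ = 229: P(X<950) ≈ 0.919.
Too low — raise k to concentrate. Iterating converges to k ≈ 3.04.
Then θ = 229/(3.04−1) ≈ 112.

k ≈ 3.04, θ ≈ 112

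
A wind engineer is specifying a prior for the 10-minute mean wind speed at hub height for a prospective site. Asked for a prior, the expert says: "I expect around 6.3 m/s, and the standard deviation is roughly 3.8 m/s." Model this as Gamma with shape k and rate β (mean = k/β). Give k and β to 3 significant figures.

k ≈ 2.75, β ≈ 0.436

For Gamma(k, rate β): mean = k/β, variance = k/β², so CV = 1/√k.
CV = SD/mean = 3.8/6.3 = 0.6032, hence k = 1/CV² = 2.75.
Then β = k/mean = 2.75/6.3 = 0.436.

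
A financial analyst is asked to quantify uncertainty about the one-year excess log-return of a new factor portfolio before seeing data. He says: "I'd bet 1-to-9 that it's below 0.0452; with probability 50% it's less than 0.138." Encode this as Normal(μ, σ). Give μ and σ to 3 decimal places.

For Normal(μ,σ), the p-quantile is μ + z_p·σ. Here z_{0.1} = -1.282, z_{0.5} = 0.
So 0.0452 = μ − 1.282σ and 0.138 = μ + 0σ.
Subtracting: σ = (0.138 − 0.0452)/(0 − (-1.282)) = 0.072.
Then μ = 0.0452 − (-1.282)·0.072 = 0.138.

μ = 0.138, σ = 0.072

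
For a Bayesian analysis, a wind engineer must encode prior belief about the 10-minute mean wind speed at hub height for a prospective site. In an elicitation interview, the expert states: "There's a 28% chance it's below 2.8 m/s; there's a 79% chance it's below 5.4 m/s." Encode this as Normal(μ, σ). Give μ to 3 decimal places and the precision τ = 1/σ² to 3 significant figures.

μ = 3.891, τ = 0.286

The p-quantile of Normal(μ,σ) is μ + z_p·σ, with z_{0.28} = -0.5828 and z_{0.79} = 0.8064.
Eliminate σ: μ = (z₂·x₁ − z₁·x₂)/(z₂ − z₁) = (0.8064·2.8 − (-0.5828)·5.4)/1.389 = 3.891.
Then σ = (x₂ − x₁)/(z₂ − z₁) = (5.4 − 2.8)/1.389 = 1.871.
Precision τ = 1/σ² = 1/1.871² = 0.286.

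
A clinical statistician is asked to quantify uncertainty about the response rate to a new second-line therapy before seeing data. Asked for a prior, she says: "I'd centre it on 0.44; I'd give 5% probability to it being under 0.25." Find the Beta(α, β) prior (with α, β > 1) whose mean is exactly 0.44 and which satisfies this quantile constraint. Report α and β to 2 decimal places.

With mean 0.44 fixed, write α = 0.44s, β = 0.56s where s = α+β.
Need P(θ < 0.25) = 0.05 under Beta(0.44s, 0.56s). Normal approximation: (q−m)/√(m(1−m)/s) ≈ z_{0.05} = -1.64, so s ≈ 0.44·0.56·(-1.64)²/(0.25−0.44)² = 18.5.
At s = 18.5: P(θ<0.25) ≈ 0.042. Adjusting to match 0.05 gives s ≈ 16.76.
So α = 0.44·16.76 ≈ 7.37, β = 0.56·16.76 ≈ 9.38.

α ≈ 7.37, β ≈ 9.38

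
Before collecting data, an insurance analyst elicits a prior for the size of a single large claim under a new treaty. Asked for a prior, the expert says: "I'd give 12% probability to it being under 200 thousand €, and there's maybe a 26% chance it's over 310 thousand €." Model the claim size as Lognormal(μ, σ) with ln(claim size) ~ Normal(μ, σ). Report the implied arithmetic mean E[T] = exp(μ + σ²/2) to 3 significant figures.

E[T] ≈ 273 thousand €

If T ~ Lognormal(μ,σ) then ln T ~ Normal(μ,σ), so the p-quantile of ln T is μ + z_p·σ.
ln(200) = 5.298 and ln(310) = 5.737; z_{0.12} = -1.175, z_{0.74} = 0.6433.
σ = (5.737 − 5.298)/(0.6433 − (-1.175)) = 0.241.
μ = 5.298 − (-1.175)·0.241 = 5.582.
E[T] = exp(μ + σ²/2) = exp(5.582 + 0.0290) = 273 thousand €.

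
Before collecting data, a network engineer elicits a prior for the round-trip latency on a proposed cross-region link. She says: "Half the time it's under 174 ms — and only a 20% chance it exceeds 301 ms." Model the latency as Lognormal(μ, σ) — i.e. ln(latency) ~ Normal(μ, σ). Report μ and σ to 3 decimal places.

If T ~ Lognormal(μ,σ) then ln T ~ Normal(μ,σ), so the p-quantile of ln T is μ + z_p·σ.
ln(174) = 5.159 and ln(301) = 5.707; z_{0.5} = 0, z_{0.8} = 0.8416.
σ = (5.707 − 5.159)/(0.8416 − (0)) = 0.651.
μ = 5.159 − (0)·0.651 = 5.159.

μ ≈ 5.159, σ ≈ 0.651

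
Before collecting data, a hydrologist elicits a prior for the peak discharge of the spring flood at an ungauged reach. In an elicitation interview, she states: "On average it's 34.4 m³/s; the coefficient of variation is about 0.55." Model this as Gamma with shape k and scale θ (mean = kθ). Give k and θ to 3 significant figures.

k ≈ 3.31, θ ≈ 10.4

For Gamma(k, scale θ): mean = kθ, variance = kθ², so CV = 1/√k.
CV = 0.55, hence k = 1/CV² = 3.31.
Then θ = mean/k = 34.4/3.31 = 10.4.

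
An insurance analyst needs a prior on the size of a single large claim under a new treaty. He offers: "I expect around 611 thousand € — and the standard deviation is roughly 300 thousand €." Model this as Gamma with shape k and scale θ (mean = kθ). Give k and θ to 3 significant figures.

For Gamma(k, scale θ): mean = kθ, variance = kθ², so CV = 1/√k.
CV = SD/mean = 300/611 = 0.491, hence k = 1/CV² = 4.15.
Then θ = mean/k = 611/4.15 = 147.

k ≈ 4.15, θ ≈ 147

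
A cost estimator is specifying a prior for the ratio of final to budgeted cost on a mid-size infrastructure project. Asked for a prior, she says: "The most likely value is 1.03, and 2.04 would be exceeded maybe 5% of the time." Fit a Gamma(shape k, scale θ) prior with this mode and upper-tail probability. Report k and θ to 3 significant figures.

k ≈ 6.94, θ ≈ 0.173

Gamma(k,θ) with k>1 has mode (k−1)θ, so θ = 1.03/(k−1).
Need P(X < 2.04) = 0.95 with θ tied to k this way. Start at k = 2, θ = 1.03: P(X<2.04) ≈ 0.589.
Too low — raise k to concentrate. Iterating converges to k ≈ 6.94.
Then θ = 1.03/(6.94−1) ≈ 0.173.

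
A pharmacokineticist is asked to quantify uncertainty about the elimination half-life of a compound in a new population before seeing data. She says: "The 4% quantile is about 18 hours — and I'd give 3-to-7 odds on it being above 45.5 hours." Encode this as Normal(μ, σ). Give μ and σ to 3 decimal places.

μ = 39.161, σ = 12.087

The p-quantile of Normal(μ,σ) is μ + z_p·σ, with z_{0.04} = -1.751 and z_{0.7} = 0.5244.
Eliminate σ: μ = (z₂·x₁ − z₁·x₂)/(z₂ − z₁) = (0.5244·18 − (-1.751)·45.5)/2.275 = 39.161.
Then σ = (x₂ − x₁)/(z₂ − z₁) = (45.5 − 18)/2.275 = 12.087.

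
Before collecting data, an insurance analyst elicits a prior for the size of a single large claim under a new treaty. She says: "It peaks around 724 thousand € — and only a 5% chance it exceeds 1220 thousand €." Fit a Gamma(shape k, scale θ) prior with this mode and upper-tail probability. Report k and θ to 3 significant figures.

k ≈ 11.3, θ ≈ 70.6

Gamma(k,θ) with k>1 has mode (k−1)θ, so θ = 724/(k−1).
Need P(X < 1220) = 0.95 with θ tied to k this way. Start at k = 2, θ = 724: P(X<1220) ≈ 0.502.
Too low — raise k to concentrate. Iterating converges to k ≈ 11.3.
Then θ = 724/(11.3−1) ≈ 70.6.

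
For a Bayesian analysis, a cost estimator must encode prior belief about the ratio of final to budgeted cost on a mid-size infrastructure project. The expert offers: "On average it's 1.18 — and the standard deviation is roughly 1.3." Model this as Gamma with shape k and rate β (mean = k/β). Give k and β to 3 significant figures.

For Gamma(k, rate β): mean = k/β, variance = k/β², so CV = 1/√k.
CV = SD/mean = 1.3/1.18 = 1.102, hence k = 1/CV² = 0.824.
Then β = k/mean = 0.824/1.18 = 0.698.

k ≈ 0.824, β ≈ 0.698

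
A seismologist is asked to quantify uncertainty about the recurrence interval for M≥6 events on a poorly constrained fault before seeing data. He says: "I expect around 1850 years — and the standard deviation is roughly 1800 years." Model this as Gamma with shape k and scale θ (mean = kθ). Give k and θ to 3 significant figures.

k ≈ 1.06, θ ≈ 1750

For Gamma(k, scale θ): mean = kθ, variance = kθ², so CV = 1/√k.
CV = SD/mean = 1800/1850 = 0.973, hence k = 1/CV² = 1.06.
Then θ = mean/k = 1850/1.06 = 1750.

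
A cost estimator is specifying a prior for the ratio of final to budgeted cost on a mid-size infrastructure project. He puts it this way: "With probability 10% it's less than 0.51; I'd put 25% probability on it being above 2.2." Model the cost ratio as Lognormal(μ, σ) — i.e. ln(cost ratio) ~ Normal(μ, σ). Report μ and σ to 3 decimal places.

μ ≈ 0.284, σ ≈ 0.747

If T ~ Lognormal(μ,σ) then ln T ~ Normal(μ,σ), so the p-quantile of ln T is μ + z_p·σ.
ln(0.51) = -0.6733 and ln(2.2) = 0.7885; z_{0.1} = -1.282, z_{0.75} = 0.6745.
σ = (0.7885 − -0.6733)/(0.6745 − (-1.282)) = 0.747.
μ = -0.6733 − (-1.282)·0.747 = 0.284.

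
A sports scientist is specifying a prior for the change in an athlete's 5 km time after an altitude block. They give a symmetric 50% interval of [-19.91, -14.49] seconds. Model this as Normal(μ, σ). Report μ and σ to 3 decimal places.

μ = -17.200, σ = 4.018

A symmetric 50% interval runs μ ± z·σ with z = 0.6745.
Half-width = 2.71, so σ = 2.71/0.6745 = 4.018.
μ is the interval midpoint, -17.200.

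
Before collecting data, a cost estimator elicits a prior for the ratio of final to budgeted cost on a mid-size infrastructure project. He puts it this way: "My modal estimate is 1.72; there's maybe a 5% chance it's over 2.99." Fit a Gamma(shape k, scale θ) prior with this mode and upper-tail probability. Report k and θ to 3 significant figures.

k ≈ 10.1, θ ≈ 0.188

Gamma(k,θ) with k>1 has mode (k−1)θ, so θ = 1.72/(k−1).
Need P(X < 2.99) = 0.95 with θ tied to k this way. Start at k = 2, θ = 1.72: P(X<2.99) ≈ 0.519.
Too low — raise k to concentrate. Iterating converges to k ≈ 10.1.
Then θ = 1.72/(10.1−1) ≈ 0.188.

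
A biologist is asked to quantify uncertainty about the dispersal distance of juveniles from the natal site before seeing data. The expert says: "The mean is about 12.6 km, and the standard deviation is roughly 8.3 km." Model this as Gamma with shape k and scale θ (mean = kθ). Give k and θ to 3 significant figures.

For Gamma(k, scale θ): mean = kθ, variance = kθ², so CV = 1/√k.
CV = SD/mean = 8.3/12.6 = 0.6587, hence k = 1/CV² = 2.3.
Then θ = mean/k = 12.6/2.3 = 5.47.

k ≈ 2.3, θ ≈ 5.47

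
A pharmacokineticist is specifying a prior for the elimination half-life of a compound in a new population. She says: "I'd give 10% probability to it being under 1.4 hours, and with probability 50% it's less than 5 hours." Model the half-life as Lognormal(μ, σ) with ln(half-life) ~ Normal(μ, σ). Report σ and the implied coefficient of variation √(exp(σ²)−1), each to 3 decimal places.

σ ≈ 0.993, CV ≈ 1.297

If T ~ Lognormal(μ,σ) then ln T ~ Normal(μ,σ), so the p-quantile of ln T is μ + z_p·σ.
ln(1.4) = 0.3365 and ln(5) = 1.609; z_{0.1} = -1.282, z_{0.5} = 0.
σ = (1.609 − 0.3365)/(0 − (-1.282)) = 0.993.
μ = 0.3365 − (-1.282)·0.993 = 1.609.
CV = √(exp(σ²)−1) = √(exp(0.9866)−1) = 1.297.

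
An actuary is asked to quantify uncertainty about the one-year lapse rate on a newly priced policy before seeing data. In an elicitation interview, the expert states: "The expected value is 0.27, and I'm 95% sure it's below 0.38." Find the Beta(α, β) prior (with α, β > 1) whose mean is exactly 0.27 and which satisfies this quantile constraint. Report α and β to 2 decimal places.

α ≈ 12.89, β ≈ 34.84

With mean 0.27 fixed, write α = 0.27s, β = 0.73s where s = α+β.
Need P(θ < 0.38) = 0.95 under Beta(0.27s, 0.73s). Normal approximation: (q−m)/√(m(1−m)/s) ≈ z_{0.95} = 1.64, so s ≈ 0.27·0.73·(1.64)²/(0.38−0.27)² = 44.1.
At s = 44.1: P(θ<0.38) ≈ 0.943. Adjusting to match 0.95 gives s ≈ 47.73.
So α = 0.27·47.73 ≈ 12.89, β = 0.73·47.73 ≈ 34.84.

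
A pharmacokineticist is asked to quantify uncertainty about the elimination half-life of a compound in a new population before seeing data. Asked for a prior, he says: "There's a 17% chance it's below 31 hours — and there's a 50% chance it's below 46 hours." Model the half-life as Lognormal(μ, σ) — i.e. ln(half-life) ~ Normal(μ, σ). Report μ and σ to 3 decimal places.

μ ≈ 3.829, σ ≈ 0.414

If T ~ Lognormal(μ,σ) then ln T ~ Normal(μ,σ), so the p-quantile of ln T is μ + z_p·σ.
ln(31) = 3.434 and ln(46) = 3.829; z_{0.17} = -0.9542, z_{0.5} = 0.
σ = (3.829 − 3.434)/(0 − (-0.9542)) = 0.414.
μ = 3.434 − (-0.9542)·0.414 = 3.829.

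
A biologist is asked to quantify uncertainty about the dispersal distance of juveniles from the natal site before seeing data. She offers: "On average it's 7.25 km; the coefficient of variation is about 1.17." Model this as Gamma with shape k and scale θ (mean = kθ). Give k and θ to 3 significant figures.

k ≈ 0.731, θ ≈ 9.92

For Gamma(k, scale θ): mean = kθ, variance = kθ², so CV = 1/√k.
CV = 1.17, hence k = 1/CV² = 0.731.
Then θ = mean/k = 7.25/0.731 = 9.92.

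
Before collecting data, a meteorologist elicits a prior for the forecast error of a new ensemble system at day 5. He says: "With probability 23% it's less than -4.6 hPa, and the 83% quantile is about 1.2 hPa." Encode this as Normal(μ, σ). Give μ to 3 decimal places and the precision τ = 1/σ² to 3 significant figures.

μ = -2.069, τ = 0.0852

For Normal(μ,σ), the p-quantile is μ + z_p·σ. Here z_{0.23} = -0.7388, z_{0.83} = 0.9542.
So -4.6 = μ − 0.7388σ and 1.2 = μ + 0.9542σ.
Subtracting: σ = (1.2 − -4.6)/(0.9542 − (-0.7388)) = 3.426.
Then μ = -4.6 − (-0.7388)·3.426 = -2.069.
Precision τ = 1/σ² = 1/3.426² = 0.0852.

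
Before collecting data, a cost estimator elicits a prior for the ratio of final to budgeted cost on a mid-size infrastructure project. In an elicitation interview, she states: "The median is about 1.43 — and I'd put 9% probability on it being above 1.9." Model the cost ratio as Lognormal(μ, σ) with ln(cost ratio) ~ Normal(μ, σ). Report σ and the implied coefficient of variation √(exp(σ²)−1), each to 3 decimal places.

σ ≈ 0.212, CV ≈ 0.214

If T ~ Lognormal(μ,σ) then ln T ~ Normal(μ,σ), so the p-quantile of ln T is μ + z_p·σ.
ln(1.43) = 0.3577 and ln(1.9) = 0.6419; z_{0.5} = 0, z_{0.91} = 1.341.
σ = (0.6419 − 0.3577)/(1.341 − (0)) = 0.212.
μ = 0.3577 − (0)·0.212 = 0.358.
CV = √(exp(σ²)−1) = √(exp(0.0449)−1) = 0.214.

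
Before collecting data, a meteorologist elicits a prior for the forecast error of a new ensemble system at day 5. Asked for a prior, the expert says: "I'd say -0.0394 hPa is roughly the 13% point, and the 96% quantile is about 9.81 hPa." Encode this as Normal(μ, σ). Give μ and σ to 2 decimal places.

μ = 3.82, σ = 3.42

The p-quantile of Normal(μ,σ) is μ + z_p·σ, with z_{0.13} = -1.126 and z_{0.96} = 1.751.
Eliminate σ: μ = (z₂·x₁ − z₁·x₂)/(z₂ − z₁) = (1.751·-0.0394 − (-1.126)·9.81)/2.877 = 3.82.
Then σ = (x₂ − x₁)/(z₂ − z₁) = (9.81 − -0.0394)/2.877 = 3.42.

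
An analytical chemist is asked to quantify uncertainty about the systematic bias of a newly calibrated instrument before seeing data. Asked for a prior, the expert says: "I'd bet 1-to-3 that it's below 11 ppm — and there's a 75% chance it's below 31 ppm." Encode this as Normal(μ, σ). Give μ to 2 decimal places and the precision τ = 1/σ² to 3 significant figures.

μ = 21.00, τ = 0.00455

For Normal(μ,σ), the p-quantile is μ + z_p·σ. Here z_{0.25} = -0.6745, z_{0.75} = 0.6745.
So 11 = μ − 0.6745σ and 31 = μ + 0.6745σ.
Subtracting: σ = (31 − 11)/(0.6745 − (-0.6745)) = 14.83.
Then μ = 11 − (-0.6745)·14.83 = 21.00.
Precision τ = 1/σ² = 1/14.83² = 0.00455.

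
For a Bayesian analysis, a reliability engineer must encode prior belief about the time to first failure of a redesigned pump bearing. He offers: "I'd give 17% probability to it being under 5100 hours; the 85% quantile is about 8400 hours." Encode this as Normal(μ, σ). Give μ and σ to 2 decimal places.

μ = 6681.81, σ = 1657.79

For Normal(μ,σ), the p-quantile is μ + z_p·σ. Here z_{0.17} = -0.9542, z_{0.85} = 1.036.
So 5100 = μ − 0.9542σ and 8400 = μ + 1.036σ.
Subtracting: σ = (8400 − 5100)/(1.036 − (-0.9542)) = 1657.79.
Then μ = 5100 − (-0.9542)·1657.79 = 6681.81.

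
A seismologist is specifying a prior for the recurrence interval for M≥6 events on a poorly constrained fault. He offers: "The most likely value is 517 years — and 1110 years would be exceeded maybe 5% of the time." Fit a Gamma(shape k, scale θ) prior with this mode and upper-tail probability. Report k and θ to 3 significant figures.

k ≈ 5.72, θ ≈ 109

Gamma(k,θ) with k>1 has mode (k−1)θ, so θ = 517/(k−1).
Need P(X < 1110) = 0.95 with θ tied to k this way. Start at k = 2, θ = 517: P(X<1110) ≈ 0.632.
Too low — raise k to concentrate. Iterating converges to k ≈ 5.72.
Then θ = 517/(5.72−1) ≈ 109.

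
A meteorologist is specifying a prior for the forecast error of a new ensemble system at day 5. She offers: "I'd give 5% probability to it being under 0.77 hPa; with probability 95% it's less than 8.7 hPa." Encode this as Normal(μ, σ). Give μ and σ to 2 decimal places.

For Normal(μ,σ), the p-quantile is μ + z_p·σ. Here z_{0.05} = -1.645, z_{0.95} = 1.645.
So 0.77 = μ − 1.645σ and 8.7 = μ + 1.645σ.
Subtracting: σ = (8.7 − 0.77)/(1.645 − (-1.645)) = 2.41.
Then μ = 0.77 − (-1.645)·2.41 = 4.74.

μ = 4.74, σ = 2.41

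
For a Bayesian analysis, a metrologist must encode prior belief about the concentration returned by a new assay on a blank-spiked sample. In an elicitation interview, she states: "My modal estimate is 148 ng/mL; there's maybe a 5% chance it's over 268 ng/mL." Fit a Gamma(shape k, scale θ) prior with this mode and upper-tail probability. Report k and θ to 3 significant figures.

Gamma(k,θ) with k>1 has mode (k−1)θ, so θ = 148/(k−1).
Need P(X < 268) = 0.95 with θ tied to k this way. Start at k = 2, θ = 148: P(X<268) ≈ 0.540.
Too low — raise k to concentrate. Iterating converges to k ≈ 8.9.
Then θ = 148/(8.9−1) ≈ 18.7.

k ≈ 8.9, θ ≈ 18.7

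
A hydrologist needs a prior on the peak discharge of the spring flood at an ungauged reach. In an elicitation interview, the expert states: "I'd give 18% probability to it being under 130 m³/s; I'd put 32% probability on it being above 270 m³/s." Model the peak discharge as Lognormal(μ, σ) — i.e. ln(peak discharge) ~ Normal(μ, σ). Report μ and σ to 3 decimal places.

If T ~ Lognormal(μ,σ) then ln T ~ Normal(μ,σ), so the p-quantile of ln T is μ + z_p·σ.
ln(130) = 4.868 and ln(270) = 5.598; z_{0.18} = -0.9154, z_{0.68} = 0.4677.
σ = (5.598 − 4.868)/(0.4677 − (-0.9154)) = 0.528.
μ = 4.868 − (-0.9154)·0.528 = 5.351.

μ ≈ 5.351, σ ≈ 0.528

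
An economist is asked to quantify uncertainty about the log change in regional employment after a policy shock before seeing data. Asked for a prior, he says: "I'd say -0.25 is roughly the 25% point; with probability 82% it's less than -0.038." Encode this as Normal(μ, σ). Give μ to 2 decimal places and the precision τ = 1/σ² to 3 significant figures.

For Normal(μ,σ), the p-quantile is μ + z_p·σ. Here z_{0.25} = -0.6745, z_{0.82} = 0.9154.
So -0.25 = μ − 0.6745σ and -0.038 = μ + 0.9154σ.
Subtracting: σ = (-0.038 − -0.25)/(0.9154 − (-0.6745)) = 0.13.
Then μ = -0.25 − (-0.6745)·0.13 = -0.16.
Precision τ = 1/σ² = 1/0.1333² = 56.2.

μ = -0.16, τ = 56.2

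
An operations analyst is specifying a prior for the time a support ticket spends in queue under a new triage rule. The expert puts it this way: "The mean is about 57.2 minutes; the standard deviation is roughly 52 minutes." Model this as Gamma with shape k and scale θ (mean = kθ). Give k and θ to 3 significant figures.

k ≈ 1.21, θ ≈ 47.3

For Gamma(k, scale θ): mean = kθ, variance = kθ², so CV = 1/√k.
CV = SD/mean = 52/57.2 = 0.9091, hence k = 1/CV² = 1.21.
Then θ = mean/k = 57.2/1.21 = 47.3.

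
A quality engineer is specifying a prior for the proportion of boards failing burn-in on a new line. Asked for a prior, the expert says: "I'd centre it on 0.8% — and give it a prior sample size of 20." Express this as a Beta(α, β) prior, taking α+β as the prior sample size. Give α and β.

Under the effective-sample-size interpretation, Beta(α, β) has prior mean α/(α+β) and prior sample size α+β.
So α+β = 20 and α/(α+β) = 0.008, giving α = 0.008·20 = 0.16 and β = 20 − 0.16 = 19.84.

α = 0.16, β = 19.84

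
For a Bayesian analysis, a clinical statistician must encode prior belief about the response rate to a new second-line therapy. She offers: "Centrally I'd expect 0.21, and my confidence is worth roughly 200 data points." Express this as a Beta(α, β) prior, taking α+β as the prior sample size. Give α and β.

Under the effective-sample-size interpretation, Beta(α, β) has prior mean α/(α+β) and prior sample size α+β.
So α+β = 200 and α/(α+β) = 0.21, giving α = 0.21·200 = 42 and β = 200 − 42 = 158.

α = 42, β = 158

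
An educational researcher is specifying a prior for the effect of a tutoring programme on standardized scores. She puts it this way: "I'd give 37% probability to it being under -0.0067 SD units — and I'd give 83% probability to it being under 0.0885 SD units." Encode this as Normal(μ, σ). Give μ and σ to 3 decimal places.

The p-quantile of Normal(μ,σ) is μ + z_p·σ, with z_{0.37} = -0.3319 and z_{0.83} = 0.9542.
Eliminate σ: μ = (z₂·x₁ − z₁·x₂)/(z₂ − z₁) = (0.9542·-0.0067 − (-0.3319)·0.0885)/1.286 = 0.018.
Then σ = (x₂ − x₁)/(z₂ − z₁) = (0.0885 − -0.0067)/1.286 = 0.074.

μ = 0.018, σ = 0.074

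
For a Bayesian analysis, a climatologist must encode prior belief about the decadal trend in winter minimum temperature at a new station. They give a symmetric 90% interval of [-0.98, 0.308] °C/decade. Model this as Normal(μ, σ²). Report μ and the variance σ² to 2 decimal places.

A symmetric 90% interval runs μ ± z·σ with z = 1.645.
Half-width = 0.644, so σ = 0.644/1.645 = 0.392 and σ² = 0.15.
μ is the interval midpoint, -0.34.

μ = -0.34, σ² = 0.15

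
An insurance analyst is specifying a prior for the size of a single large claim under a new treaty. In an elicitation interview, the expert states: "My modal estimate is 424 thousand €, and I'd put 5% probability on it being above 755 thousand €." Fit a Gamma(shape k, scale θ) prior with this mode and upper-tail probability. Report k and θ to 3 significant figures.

Gamma(k,θ) with k>1 has mode (k−1)θ, so θ = 424/(k−1).
Need P(X < 755) = 0.95 with θ tied to k this way. Start at k = 2, θ = 424: P(X<755) ≈ 0.531.
Too low — raise k to concentrate. Iterating converges to k ≈ 9.37.
Then θ = 424/(9.37−1) ≈ 50.6.

k ≈ 9.37, θ ≈ 50.6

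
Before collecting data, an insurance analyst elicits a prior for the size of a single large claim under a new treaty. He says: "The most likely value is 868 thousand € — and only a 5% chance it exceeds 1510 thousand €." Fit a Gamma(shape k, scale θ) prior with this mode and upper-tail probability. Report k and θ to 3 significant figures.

Gamma(k,θ) with k>1 has mode (k−1)θ, so θ = 868/(k−1).
Need P(X < 1510) = 0.95 with θ tied to k this way. Start at k = 2, θ = 868: P(X<1510) ≈ 0.519.
Too low — raise k to concentrate. Iterating converges to k ≈ 10.1.
Then θ = 868/(10.1−1) ≈ 95.4.

k ≈ 10.1, θ ≈ 95.4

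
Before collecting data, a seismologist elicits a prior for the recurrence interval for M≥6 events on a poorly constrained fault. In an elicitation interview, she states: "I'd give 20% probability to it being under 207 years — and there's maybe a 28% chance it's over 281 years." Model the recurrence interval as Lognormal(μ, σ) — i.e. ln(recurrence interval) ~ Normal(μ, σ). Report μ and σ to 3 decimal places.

If T ~ Lognormal(μ,σ) then ln T ~ Normal(μ,σ), so the p-quantile of ln T is μ + z_p·σ.
ln(207) = 5.333 and ln(281) = 5.638; z_{0.2} = -0.8416, z_{0.72} = 0.5828.
σ = (5.638 − 5.333)/(0.5828 − (-0.8416)) = 0.215.
μ = 5.333 − (-0.8416)·0.215 = 5.513.

μ ≈ 5.513, σ ≈ 0.215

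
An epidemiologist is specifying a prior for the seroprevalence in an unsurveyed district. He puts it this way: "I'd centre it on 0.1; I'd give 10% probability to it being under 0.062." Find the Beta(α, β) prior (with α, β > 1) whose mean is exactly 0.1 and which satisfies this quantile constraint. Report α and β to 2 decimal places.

α ≈ 9.02, β ≈ 81.21

With mean 0.1 fixed, write α = 0.1s, β = 0.9s where s = α+β.
Need P(θ < 0.062) = 0.1 under Beta(0.1s, 0.9s). Normal approximation: (q−m)/√(m(1−m)/s) ≈ z_{0.1} = -1.28, so s ≈ 0.1·0.9·(-1.28)²/(0.062−0.1)² = 102.4.
At s = 102.4: P(θ<0.062) ≈ 0.084. Adjusting to match 0.1 gives s ≈ 90.23.
So α = 0.1·90.23 ≈ 9.02, β = 0.9·90.23 ≈ 81.21.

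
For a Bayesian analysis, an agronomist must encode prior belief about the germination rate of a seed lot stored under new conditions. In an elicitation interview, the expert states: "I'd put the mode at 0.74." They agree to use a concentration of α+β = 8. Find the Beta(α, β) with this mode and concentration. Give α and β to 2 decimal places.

For α,β > 1 the Beta mode is (α−1)/(α+β−2). With α+β = 8, the mode is (α−1)/6.
Set (α−1)/6 = 0.74 → α = 1 + 0.74·6 = 5.44.
β = 8 − α = 2.56.

α = 5.44, β = 2.56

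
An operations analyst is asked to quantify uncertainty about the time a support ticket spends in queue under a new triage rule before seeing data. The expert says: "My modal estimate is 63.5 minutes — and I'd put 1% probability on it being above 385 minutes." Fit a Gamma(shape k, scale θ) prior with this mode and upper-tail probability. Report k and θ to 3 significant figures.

k ≈ 2.14, θ ≈ 55.9

Gamma(k,θ) with k>1 has mode (k−1)θ, so θ = 63.5/(k−1).
Need P(X < 385) = 0.99 with θ tied to k this way. Start at k = 2, θ = 63.5: P(X<385) ≈ 0.984.
Too low — raise k to concentrate. Iterating converges to k ≈ 2.14.
Then θ = 63.5/(2.14−1) ≈ 55.9.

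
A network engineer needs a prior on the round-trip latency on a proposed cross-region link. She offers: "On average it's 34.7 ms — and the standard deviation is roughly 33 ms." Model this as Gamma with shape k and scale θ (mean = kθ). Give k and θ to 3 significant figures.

For Gamma(k, scale θ): mean = kθ, variance = kθ², so CV = 1/√k.
CV = SD/mean = 33/34.7 = 0.951, hence k = 1/CV² = 1.11.
Then θ = mean/k = 34.7/1.11 = 31.4.

k ≈ 1.11, θ ≈ 31.4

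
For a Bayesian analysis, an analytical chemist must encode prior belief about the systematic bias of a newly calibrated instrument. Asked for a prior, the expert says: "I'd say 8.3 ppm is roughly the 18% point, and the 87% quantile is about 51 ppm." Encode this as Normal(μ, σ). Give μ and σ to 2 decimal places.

μ = 27.44, σ = 20.91

For Normal(μ,σ), the p-quantile is μ + z_p·σ. Here z_{0.18} = -0.9154, z_{0.87} = 1.126.
So 8.3 = μ − 0.9154σ and 51 = μ + 1.126σ.
Subtracting: σ = (51 − 8.3)/(1.126 − (-0.9154)) = 20.91.
Then μ = 8.3 − (-0.9154)·20.91 = 27.44.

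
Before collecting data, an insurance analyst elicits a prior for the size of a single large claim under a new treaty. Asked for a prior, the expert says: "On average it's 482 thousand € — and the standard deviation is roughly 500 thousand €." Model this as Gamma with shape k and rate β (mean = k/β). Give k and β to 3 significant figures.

For Gamma(k, rate β): mean = k/β, variance = k/β², so CV = 1/√k.
CV = SD/mean = 500/482 = 1.037, hence k = 1/CV² = 0.929.
Then β = k/mean = 0.929/482 = 0.00193.

k ≈ 0.929, β ≈ 0.00193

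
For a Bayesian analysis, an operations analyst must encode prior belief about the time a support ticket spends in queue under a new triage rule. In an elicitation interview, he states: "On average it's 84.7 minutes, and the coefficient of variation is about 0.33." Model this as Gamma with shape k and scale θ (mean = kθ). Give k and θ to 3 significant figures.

For Gamma(k, scale θ): mean = kθ, variance = kθ², so CV = 1/√k.
CV = 0.33, hence k = 1/CV² = 9.18.
Then θ = mean/k = 84.7/9.18 = 9.22.

k ≈ 9.18, θ ≈ 9.22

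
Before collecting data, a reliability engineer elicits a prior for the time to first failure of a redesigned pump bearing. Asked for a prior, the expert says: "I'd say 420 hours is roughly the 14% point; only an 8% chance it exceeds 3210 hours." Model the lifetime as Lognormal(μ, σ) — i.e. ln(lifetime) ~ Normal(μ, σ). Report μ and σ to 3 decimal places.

If T ~ Lognormal(μ,σ) then ln T ~ Normal(μ,σ), so the p-quantile of ln T is μ + z_p·σ.
ln(420) = 6.04 and ln(3210) = 8.074; z_{0.14} = -1.08, z_{0.92} = 1.405.
σ = (8.074 − 6.04)/(1.405 − (-1.08)) = 0.818.
μ = 6.04 − (-1.08)·0.818 = 6.924.

μ ≈ 6.924, σ ≈ 0.818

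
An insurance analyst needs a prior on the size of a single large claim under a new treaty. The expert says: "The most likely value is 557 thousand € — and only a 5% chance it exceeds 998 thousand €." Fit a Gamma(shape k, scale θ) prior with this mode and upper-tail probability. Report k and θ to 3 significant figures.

k ≈ 9.2, θ ≈ 68

Gamma(k,θ) with k>1 has mode (k−1)θ, so θ = 557/(k−1).
Need P(X < 998) = 0.95 with θ tied to k this way. Start at k = 2, θ = 557: P(X<998) ≈ 0.535.
Too low — raise k to concentrate. Iterating converges to k ≈ 9.2.
Then θ = 557/(9.2−1) ≈ 68.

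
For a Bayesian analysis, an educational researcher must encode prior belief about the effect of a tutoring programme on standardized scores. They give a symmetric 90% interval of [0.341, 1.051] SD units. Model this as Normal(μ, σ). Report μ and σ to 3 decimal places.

A symmetric 90% interval runs μ ± z·σ with z = 1.645.
Half-width = 0.355, so σ = 0.355/1.645 = 0.216.
μ is the interval midpoint, 0.696.

μ = 0.696, σ = 0.216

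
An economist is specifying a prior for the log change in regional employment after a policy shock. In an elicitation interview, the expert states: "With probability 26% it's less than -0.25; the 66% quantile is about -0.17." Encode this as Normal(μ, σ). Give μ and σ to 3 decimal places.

The p-quantile of Normal(μ,σ) is μ + z_p·σ, with z_{0.26} = -0.6433 and z_{0.66} = 0.4125.
Eliminate σ: μ = (z₂·x₁ − z₁·x₂)/(z₂ − z₁) = (0.4125·-0.25 − (-0.6433)·-0.17)/1.056 = -0.201.
Then σ = (x₂ − x₁)/(z₂ − z₁) = (-0.17 − -0.25)/1.056 = 0.076.

μ = -0.201, σ = 0.076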